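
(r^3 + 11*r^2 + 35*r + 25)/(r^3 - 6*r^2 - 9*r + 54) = (r^3 + 11*r^2 + 35*r + 25)/(r^3 - 6*r^2 - 9*r + 54)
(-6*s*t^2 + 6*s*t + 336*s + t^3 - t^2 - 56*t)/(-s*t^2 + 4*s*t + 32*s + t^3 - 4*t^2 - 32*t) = (6*s*t + 42*s - t^2 - 7*t)/(s*t + 4*s - t^2 - 4*t)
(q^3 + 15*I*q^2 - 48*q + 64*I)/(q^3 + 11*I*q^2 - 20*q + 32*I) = (q + 8*I)/(q + 4*I)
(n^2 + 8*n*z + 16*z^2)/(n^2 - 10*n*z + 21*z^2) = (n^2 + 8*n*z + 16*z^2)/(n^2 - 10*n*z + 21*z^2)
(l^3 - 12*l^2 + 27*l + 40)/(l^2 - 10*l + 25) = (l^2 - 7*l - 8)/(l - 5)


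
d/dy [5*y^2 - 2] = 10*y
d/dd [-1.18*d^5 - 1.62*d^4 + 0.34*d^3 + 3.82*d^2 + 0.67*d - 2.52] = -5.9*d^4 - 6.48*d^3 + 1.02*d^2 + 7.64*d + 0.67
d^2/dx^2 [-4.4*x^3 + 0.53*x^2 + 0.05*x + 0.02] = 1.06 - 26.4*x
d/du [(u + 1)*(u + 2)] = 2*u + 3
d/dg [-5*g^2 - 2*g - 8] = -10*g - 2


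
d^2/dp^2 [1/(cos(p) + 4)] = (sin(p)^2 + 4*cos(p) + 1)/(cos(p) + 4)^3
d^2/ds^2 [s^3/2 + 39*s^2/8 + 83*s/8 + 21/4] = 3*s + 39/4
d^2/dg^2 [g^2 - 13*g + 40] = 2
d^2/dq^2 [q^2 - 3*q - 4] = 2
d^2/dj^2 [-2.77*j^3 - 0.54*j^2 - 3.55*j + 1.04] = -16.62*j - 1.08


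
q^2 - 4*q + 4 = (q - 2)^2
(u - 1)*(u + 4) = u^2 + 3*u - 4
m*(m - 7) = m^2 - 7*m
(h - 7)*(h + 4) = h^2 - 3*h - 28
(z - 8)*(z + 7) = z^2 - z - 56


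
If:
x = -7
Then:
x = -7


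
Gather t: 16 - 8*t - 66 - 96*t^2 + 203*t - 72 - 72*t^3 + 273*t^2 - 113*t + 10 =-72*t^3 + 177*t^2 + 82*t - 112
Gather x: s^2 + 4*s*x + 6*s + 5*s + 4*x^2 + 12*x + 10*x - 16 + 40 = s^2 + 11*s + 4*x^2 + x*(4*s + 22) + 24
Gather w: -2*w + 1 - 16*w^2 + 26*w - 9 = -16*w^2 + 24*w - 8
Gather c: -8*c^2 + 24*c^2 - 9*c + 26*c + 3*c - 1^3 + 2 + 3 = 16*c^2 + 20*c + 4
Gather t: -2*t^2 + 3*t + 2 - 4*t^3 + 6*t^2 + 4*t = -4*t^3 + 4*t^2 + 7*t + 2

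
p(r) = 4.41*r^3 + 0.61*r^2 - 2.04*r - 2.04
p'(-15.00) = 2956.41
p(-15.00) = -14717.94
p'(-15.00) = 2956.41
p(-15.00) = -14717.94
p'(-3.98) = 202.67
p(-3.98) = -262.29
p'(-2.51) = 78.25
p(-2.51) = -62.81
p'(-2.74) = 93.94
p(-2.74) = -82.59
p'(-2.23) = 61.03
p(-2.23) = -43.36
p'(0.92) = 10.28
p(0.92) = 0.03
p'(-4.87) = 305.79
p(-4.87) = -487.00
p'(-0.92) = 8.04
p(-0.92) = -3.08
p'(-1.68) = 33.25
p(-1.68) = -17.80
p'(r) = 13.23*r^2 + 1.22*r - 2.04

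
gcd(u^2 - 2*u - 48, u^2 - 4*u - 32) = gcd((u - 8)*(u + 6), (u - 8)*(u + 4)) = u - 8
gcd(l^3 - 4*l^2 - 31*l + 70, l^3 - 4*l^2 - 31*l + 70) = l^3 - 4*l^2 - 31*l + 70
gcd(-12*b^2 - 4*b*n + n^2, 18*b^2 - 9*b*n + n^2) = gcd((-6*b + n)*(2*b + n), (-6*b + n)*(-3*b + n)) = 6*b - n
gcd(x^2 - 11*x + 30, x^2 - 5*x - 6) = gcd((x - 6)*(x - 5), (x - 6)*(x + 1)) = x - 6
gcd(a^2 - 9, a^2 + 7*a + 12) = a + 3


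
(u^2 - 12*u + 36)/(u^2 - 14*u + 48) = (u - 6)/(u - 8)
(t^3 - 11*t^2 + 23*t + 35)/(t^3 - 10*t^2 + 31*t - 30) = (t^2 - 6*t - 7)/(t^2 - 5*t + 6)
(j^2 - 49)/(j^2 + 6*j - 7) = (j - 7)/(j - 1)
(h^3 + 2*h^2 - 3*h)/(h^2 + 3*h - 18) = h*(h^2 + 2*h - 3)/(h^2 + 3*h - 18)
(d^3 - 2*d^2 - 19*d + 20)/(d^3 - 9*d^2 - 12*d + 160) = (d - 1)/(d - 8)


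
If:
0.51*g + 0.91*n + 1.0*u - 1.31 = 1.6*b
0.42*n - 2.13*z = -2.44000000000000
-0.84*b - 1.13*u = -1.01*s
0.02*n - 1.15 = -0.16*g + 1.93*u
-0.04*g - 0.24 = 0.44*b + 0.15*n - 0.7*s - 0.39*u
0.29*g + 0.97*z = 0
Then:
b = -6.55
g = 4.02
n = -11.90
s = -5.88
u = -0.39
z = -1.20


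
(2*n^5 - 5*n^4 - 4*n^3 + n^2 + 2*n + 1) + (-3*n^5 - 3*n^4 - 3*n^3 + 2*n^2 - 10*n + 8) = -n^5 - 8*n^4 - 7*n^3 + 3*n^2 - 8*n + 9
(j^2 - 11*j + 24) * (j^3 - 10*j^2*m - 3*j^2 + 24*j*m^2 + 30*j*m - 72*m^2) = j^5 - 10*j^4*m - 14*j^4 + 24*j^3*m^2 + 140*j^3*m + 57*j^3 - 336*j^2*m^2 - 570*j^2*m - 72*j^2 + 1368*j*m^2 + 720*j*m - 1728*m^2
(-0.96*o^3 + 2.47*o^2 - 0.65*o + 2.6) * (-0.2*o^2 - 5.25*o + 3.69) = 0.192*o^5 + 4.546*o^4 - 16.3799*o^3 + 12.0068*o^2 - 16.0485*o + 9.594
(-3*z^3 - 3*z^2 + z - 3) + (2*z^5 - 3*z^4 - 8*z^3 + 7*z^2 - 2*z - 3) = 2*z^5 - 3*z^4 - 11*z^3 + 4*z^2 - z - 6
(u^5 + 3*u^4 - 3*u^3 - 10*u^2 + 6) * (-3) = -3*u^5 - 9*u^4 + 9*u^3 + 30*u^2 - 18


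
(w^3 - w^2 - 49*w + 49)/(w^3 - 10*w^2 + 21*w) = (w^2 + 6*w - 7)/(w*(w - 3))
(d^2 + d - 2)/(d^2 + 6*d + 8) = (d - 1)/(d + 4)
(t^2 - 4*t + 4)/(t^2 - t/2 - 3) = 2*(t - 2)/(2*t + 3)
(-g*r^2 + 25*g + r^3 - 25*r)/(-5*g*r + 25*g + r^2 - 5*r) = (-g*r - 5*g + r^2 + 5*r)/(-5*g + r)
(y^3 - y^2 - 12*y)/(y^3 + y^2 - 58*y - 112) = y*(y^2 - y - 12)/(y^3 + y^2 - 58*y - 112)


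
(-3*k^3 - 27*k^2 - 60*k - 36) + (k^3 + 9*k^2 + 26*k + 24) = -2*k^3 - 18*k^2 - 34*k - 12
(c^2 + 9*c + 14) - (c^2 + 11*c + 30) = -2*c - 16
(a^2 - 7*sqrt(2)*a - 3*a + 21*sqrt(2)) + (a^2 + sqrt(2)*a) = 2*a^2 - 6*sqrt(2)*a - 3*a + 21*sqrt(2)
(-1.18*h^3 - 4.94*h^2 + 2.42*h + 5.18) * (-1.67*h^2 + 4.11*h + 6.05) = 1.9706*h^5 + 3.4*h^4 - 31.4838*h^3 - 28.5914*h^2 + 35.9308*h + 31.339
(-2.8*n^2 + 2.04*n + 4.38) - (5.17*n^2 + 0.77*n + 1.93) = -7.97*n^2 + 1.27*n + 2.45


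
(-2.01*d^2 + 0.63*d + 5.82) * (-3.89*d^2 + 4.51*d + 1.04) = 7.8189*d^4 - 11.5158*d^3 - 21.8889*d^2 + 26.9034*d + 6.0528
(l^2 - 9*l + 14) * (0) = 0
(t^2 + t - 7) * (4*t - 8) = 4*t^3 - 4*t^2 - 36*t + 56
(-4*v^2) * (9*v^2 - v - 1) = -36*v^4 + 4*v^3 + 4*v^2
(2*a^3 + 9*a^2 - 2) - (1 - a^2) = 2*a^3 + 10*a^2 - 3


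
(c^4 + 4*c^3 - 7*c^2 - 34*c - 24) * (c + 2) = c^5 + 6*c^4 + c^3 - 48*c^2 - 92*c - 48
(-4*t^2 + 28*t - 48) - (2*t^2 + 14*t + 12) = -6*t^2 + 14*t - 60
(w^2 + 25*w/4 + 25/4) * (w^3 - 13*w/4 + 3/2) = w^5 + 25*w^4/4 + 3*w^3 - 301*w^2/16 - 175*w/16 + 75/8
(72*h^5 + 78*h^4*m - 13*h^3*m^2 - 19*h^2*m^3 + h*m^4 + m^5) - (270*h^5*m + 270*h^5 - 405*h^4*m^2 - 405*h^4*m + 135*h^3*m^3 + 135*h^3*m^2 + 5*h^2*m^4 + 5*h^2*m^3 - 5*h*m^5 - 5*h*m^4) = -270*h^5*m - 198*h^5 + 405*h^4*m^2 + 483*h^4*m - 135*h^3*m^3 - 148*h^3*m^2 - 5*h^2*m^4 - 24*h^2*m^3 + 5*h*m^5 + 6*h*m^4 + m^5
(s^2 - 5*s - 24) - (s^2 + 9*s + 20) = -14*s - 44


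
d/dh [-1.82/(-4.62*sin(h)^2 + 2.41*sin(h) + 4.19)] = (4.3862 - 16.8168*sin(h))*cos(h)/(-4.62*sin(h)^2 + 2.41*sin(h) + 4.19)^2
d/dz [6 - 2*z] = -2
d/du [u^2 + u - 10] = 2*u + 1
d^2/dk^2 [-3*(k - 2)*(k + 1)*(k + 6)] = -18*k - 30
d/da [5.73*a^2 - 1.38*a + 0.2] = 11.46*a - 1.38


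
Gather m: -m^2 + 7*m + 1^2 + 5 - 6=-m^2 + 7*m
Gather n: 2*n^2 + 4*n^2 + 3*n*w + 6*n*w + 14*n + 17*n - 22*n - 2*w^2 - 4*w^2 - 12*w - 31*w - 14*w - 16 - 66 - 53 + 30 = 6*n^2 + n*(9*w + 9) - 6*w^2 - 57*w - 105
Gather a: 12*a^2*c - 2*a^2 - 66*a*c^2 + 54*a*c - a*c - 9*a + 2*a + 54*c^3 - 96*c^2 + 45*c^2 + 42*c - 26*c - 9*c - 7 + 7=a^2*(12*c - 2) + a*(-66*c^2 + 53*c - 7) + 54*c^3 - 51*c^2 + 7*c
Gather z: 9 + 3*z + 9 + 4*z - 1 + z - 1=8*z + 16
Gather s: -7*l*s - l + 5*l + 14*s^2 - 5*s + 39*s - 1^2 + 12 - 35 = 4*l + 14*s^2 + s*(34 - 7*l) - 24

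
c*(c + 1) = c^2 + c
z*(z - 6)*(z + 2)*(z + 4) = z^4 - 28*z^2 - 48*z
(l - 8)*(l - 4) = l^2 - 12*l + 32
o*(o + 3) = o^2 + 3*o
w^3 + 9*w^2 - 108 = (w - 3)*(w + 6)^2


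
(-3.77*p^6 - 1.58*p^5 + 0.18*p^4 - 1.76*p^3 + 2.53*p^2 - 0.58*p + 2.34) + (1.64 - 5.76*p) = -3.77*p^6 - 1.58*p^5 + 0.18*p^4 - 1.76*p^3 + 2.53*p^2 - 6.34*p + 3.98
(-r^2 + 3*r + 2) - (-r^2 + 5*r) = 2 - 2*r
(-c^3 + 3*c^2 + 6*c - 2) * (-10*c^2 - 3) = 10*c^5 - 30*c^4 - 57*c^3 + 11*c^2 - 18*c + 6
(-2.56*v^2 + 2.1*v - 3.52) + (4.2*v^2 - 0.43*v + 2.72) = 1.64*v^2 + 1.67*v - 0.8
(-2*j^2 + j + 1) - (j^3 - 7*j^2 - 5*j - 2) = -j^3 + 5*j^2 + 6*j + 3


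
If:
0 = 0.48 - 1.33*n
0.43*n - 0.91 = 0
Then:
No Solution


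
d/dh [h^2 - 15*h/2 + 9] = 2*h - 15/2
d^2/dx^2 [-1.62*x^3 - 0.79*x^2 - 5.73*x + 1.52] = -9.72*x - 1.58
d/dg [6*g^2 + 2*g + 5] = 12*g + 2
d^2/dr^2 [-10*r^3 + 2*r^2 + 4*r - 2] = 4 - 60*r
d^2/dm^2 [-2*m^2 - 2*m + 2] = -4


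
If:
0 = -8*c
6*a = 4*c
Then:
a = 0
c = 0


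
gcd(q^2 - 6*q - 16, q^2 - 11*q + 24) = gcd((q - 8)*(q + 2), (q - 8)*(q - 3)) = q - 8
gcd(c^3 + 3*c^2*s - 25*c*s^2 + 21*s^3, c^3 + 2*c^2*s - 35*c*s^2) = c + 7*s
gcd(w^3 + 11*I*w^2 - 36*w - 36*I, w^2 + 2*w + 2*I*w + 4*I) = w + 2*I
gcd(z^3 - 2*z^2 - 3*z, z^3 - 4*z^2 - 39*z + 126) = z - 3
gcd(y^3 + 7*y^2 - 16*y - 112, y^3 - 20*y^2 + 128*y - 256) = y - 4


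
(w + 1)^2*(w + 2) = w^3 + 4*w^2 + 5*w + 2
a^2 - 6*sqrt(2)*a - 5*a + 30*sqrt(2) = (a - 5)*(a - 6*sqrt(2))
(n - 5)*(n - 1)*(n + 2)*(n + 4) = n^4 - 23*n^2 - 18*n + 40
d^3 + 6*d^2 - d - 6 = (d - 1)*(d + 1)*(d + 6)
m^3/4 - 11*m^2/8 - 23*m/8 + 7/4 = (m/4 + 1/2)*(m - 7)*(m - 1/2)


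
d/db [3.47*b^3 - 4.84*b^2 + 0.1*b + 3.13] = 10.41*b^2 - 9.68*b + 0.1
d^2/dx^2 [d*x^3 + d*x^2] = 2*d*(3*x + 1)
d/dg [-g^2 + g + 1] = 1 - 2*g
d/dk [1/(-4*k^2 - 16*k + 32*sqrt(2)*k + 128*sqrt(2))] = (k - 4*sqrt(2) + 2)/(2*(k^2 - 8*sqrt(2)*k + 4*k - 32*sqrt(2))^2)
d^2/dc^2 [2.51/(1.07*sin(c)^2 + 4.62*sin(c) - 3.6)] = (-11.494796*sin(c)^4 - 37.223802*sin(c)^3 - 75.00633*sin(c)^2 + 32.701284*sin(c) + 126.485928)/(1.07*sin(c)^2 + 4.62*sin(c) - 3.6)^3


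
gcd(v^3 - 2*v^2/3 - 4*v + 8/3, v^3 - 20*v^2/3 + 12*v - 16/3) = v^2 - 8*v/3 + 4/3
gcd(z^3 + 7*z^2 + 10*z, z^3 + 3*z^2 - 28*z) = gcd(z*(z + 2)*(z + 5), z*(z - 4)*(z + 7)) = z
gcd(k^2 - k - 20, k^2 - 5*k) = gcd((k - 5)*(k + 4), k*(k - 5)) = k - 5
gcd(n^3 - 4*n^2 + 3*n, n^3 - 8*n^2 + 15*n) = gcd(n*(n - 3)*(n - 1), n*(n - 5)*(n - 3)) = n^2 - 3*n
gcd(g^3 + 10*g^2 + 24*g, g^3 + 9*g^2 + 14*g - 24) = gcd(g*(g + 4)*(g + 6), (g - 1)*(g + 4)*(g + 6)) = g^2 + 10*g + 24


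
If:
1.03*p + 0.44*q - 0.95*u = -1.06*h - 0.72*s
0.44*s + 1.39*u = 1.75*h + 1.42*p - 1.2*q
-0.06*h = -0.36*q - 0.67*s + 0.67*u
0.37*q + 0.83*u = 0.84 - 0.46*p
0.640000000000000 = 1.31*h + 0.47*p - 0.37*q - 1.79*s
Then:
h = -2.92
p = 2.88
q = 1.15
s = -1.97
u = -1.09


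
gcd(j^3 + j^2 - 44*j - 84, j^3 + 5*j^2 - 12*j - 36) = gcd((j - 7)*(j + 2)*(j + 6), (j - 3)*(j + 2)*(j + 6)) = j^2 + 8*j + 12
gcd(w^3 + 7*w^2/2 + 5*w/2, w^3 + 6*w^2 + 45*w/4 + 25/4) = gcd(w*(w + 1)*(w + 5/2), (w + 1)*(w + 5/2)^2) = w^2 + 7*w/2 + 5/2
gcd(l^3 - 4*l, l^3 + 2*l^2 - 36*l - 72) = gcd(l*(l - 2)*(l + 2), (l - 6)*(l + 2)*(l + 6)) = l + 2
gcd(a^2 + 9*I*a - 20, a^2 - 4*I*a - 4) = 1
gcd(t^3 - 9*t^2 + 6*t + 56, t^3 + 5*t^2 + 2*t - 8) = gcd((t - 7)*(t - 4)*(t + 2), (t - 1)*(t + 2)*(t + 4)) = t + 2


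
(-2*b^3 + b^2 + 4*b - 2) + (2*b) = -2*b^3 + b^2 + 6*b - 2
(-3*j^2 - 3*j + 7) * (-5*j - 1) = 15*j^3 + 18*j^2 - 32*j - 7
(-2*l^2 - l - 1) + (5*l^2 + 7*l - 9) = 3*l^2 + 6*l - 10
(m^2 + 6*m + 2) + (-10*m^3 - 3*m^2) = -10*m^3 - 2*m^2 + 6*m + 2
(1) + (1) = 2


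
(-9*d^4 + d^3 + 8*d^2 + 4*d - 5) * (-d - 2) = 9*d^5 + 17*d^4 - 10*d^3 - 20*d^2 - 3*d + 10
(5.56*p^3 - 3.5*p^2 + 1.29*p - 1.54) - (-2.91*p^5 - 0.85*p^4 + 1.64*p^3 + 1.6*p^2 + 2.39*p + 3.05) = 2.91*p^5 + 0.85*p^4 + 3.92*p^3 - 5.1*p^2 - 1.1*p - 4.59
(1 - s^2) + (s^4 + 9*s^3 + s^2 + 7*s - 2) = s^4 + 9*s^3 + 7*s - 1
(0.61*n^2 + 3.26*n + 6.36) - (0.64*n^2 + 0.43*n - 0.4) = -0.03*n^2 + 2.83*n + 6.76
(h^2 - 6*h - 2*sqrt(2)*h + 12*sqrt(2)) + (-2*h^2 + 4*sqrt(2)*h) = -h^2 - 6*h + 2*sqrt(2)*h + 12*sqrt(2)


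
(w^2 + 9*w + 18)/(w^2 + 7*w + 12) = (w + 6)/(w + 4)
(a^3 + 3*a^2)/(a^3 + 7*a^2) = (a + 3)/(a + 7)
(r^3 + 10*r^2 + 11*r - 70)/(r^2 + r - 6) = (r^2 + 12*r + 35)/(r + 3)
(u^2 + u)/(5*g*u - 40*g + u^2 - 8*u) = u*(u + 1)/(5*g*u - 40*g + u^2 - 8*u)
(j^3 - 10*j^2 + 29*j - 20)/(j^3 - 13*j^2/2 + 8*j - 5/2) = 2*(j - 4)/(2*j - 1)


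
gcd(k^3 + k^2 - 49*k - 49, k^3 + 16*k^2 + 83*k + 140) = k + 7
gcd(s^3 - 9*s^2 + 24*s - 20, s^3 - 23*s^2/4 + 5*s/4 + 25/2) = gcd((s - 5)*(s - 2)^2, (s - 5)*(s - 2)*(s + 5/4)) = s^2 - 7*s + 10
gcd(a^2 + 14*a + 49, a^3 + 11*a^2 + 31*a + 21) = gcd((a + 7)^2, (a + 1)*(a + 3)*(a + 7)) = a + 7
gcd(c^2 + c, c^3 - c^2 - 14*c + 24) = 1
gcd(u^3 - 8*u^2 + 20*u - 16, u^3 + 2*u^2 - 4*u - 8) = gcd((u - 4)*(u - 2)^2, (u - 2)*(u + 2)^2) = u - 2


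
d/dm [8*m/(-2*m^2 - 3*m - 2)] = 16*(m^2 - 1)/(4*m^4 + 12*m^3 + 17*m^2 + 12*m + 4)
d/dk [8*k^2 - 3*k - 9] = 16*k - 3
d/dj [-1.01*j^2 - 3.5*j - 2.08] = -2.02*j - 3.5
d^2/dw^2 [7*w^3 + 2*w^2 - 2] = 42*w + 4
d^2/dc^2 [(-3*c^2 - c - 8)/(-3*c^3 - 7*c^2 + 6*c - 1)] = 2*(27*c^6 + 27*c^5 + 657*c^4 + 1474*c^3 + 663*c^2 - 1101*c + 241)/(27*c^9 + 189*c^8 + 279*c^7 - 386*c^6 - 432*c^5 + 795*c^4 - 459*c^3 + 129*c^2 - 18*c + 1)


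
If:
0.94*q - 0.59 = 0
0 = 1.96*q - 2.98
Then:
No Solution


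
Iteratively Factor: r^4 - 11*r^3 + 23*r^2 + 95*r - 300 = (r - 4)*(r^3 - 7*r^2 - 5*r + 75) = (r - 4)*(r + 3)*(r^2 - 10*r + 25) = (r - 5)*(r - 4)*(r + 3)*(r - 5)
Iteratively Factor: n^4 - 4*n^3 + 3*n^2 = (n - 3)*(n^3 - n^2) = n*(n - 3)*(n^2 - n) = n*(n - 3)*(n - 1)*(n)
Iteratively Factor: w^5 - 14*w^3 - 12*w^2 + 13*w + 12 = (w - 4)*(w^4 + 4*w^3 + 2*w^2 - 4*w - 3) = (w - 4)*(w + 3)*(w^3 + w^2 - w - 1) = (w - 4)*(w + 1)*(w + 3)*(w^2 - 1) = (w - 4)*(w + 1)^2*(w + 3)*(w - 1)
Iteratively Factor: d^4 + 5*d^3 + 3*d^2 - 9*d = (d)*(d^3 + 5*d^2 + 3*d - 9) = d*(d + 3)*(d^2 + 2*d - 3) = d*(d + 3)^2*(d - 1)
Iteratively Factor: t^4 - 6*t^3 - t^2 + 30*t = (t - 3)*(t^3 - 3*t^2 - 10*t) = (t - 3)*(t + 2)*(t^2 - 5*t) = t*(t - 3)*(t + 2)*(t - 5)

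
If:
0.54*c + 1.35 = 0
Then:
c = -2.50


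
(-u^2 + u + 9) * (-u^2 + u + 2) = u^4 - 2*u^3 - 10*u^2 + 11*u + 18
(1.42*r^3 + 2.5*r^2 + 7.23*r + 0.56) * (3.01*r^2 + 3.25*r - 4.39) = 4.2742*r^5 + 12.14*r^4 + 23.6535*r^3 + 14.2081*r^2 - 29.9197*r - 2.4584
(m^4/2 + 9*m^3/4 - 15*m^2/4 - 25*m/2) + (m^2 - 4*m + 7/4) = m^4/2 + 9*m^3/4 - 11*m^2/4 - 33*m/2 + 7/4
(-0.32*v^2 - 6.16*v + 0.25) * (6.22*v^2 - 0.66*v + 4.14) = -1.9904*v^4 - 38.104*v^3 + 4.2958*v^2 - 25.6674*v + 1.035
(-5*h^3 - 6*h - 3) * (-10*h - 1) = 50*h^4 + 5*h^3 + 60*h^2 + 36*h + 3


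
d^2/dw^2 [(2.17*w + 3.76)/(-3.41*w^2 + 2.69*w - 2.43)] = (-(2.17*w + 3.76)*(6.82*w - 2.69)*(13.64*w - 5.38) + (44.3982*w + 13.9686)*(3.41*w^2 - 2.69*w + 2.43))/(3.41*w^2 - 2.69*w + 2.43)^3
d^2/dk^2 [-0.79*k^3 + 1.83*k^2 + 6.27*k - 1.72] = 3.66 - 4.74*k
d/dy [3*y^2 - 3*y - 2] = 6*y - 3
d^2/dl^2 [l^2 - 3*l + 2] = 2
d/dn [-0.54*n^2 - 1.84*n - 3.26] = -1.08*n - 1.84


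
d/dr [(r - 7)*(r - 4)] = 2*r - 11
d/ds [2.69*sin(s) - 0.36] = 2.69*cos(s)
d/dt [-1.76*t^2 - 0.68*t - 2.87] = -3.52*t - 0.68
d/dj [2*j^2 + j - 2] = 4*j + 1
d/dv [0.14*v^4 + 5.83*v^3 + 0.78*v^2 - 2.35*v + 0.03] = 0.56*v^3 + 17.49*v^2 + 1.56*v - 2.35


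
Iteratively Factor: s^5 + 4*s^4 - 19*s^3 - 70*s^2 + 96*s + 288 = (s + 2)*(s^4 + 2*s^3 - 23*s^2 - 24*s + 144) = (s - 3)*(s + 2)*(s^3 + 5*s^2 - 8*s - 48) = (s - 3)^2*(s + 2)*(s^2 + 8*s + 16) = (s - 3)^2*(s + 2)*(s + 4)*(s + 4)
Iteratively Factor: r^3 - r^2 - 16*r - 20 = (r + 2)*(r^2 - 3*r - 10) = (r - 5)*(r + 2)*(r + 2)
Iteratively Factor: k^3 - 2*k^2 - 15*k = (k - 5)*(k^2 + 3*k) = (k - 5)*(k + 3)*(k)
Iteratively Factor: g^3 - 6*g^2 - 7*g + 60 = (g - 5)*(g^2 - g - 12) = (g - 5)*(g + 3)*(g - 4)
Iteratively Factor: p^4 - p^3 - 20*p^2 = (p + 4)*(p^3 - 5*p^2) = p*(p + 4)*(p^2 - 5*p) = p^2*(p + 4)*(p - 5)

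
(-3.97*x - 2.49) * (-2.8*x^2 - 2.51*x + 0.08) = 11.116*x^3 + 16.9367*x^2 + 5.9323*x - 0.1992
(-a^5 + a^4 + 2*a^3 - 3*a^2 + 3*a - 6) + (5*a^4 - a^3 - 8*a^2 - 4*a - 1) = -a^5 + 6*a^4 + a^3 - 11*a^2 - a - 7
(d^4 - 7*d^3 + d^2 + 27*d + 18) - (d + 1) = d^4 - 7*d^3 + d^2 + 26*d + 17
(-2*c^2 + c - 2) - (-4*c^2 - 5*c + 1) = 2*c^2 + 6*c - 3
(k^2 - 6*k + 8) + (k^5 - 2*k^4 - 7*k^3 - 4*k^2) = k^5 - 2*k^4 - 7*k^3 - 3*k^2 - 6*k + 8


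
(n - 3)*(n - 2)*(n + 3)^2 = n^4 + n^3 - 15*n^2 - 9*n + 54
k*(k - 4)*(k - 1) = k^3 - 5*k^2 + 4*k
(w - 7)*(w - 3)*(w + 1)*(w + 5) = w^4 - 4*w^3 - 34*w^2 + 76*w + 105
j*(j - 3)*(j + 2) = j^3 - j^2 - 6*j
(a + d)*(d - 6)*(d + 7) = a*d^2 + a*d - 42*a + d^3 + d^2 - 42*d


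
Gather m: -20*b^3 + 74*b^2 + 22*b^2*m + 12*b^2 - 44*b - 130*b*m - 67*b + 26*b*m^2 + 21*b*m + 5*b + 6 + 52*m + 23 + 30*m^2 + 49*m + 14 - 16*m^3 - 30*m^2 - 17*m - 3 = -20*b^3 + 86*b^2 + 26*b*m^2 - 106*b - 16*m^3 + m*(22*b^2 - 109*b + 84) + 40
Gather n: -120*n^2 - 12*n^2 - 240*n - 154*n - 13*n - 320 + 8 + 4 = -132*n^2 - 407*n - 308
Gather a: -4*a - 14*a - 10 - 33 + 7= -18*a - 36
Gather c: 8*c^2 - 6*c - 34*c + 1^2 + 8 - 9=8*c^2 - 40*c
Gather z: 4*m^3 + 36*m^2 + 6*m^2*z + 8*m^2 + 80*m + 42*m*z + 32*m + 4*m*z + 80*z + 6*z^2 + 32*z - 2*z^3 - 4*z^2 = 4*m^3 + 44*m^2 + 112*m - 2*z^3 + 2*z^2 + z*(6*m^2 + 46*m + 112)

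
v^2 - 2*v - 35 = (v - 7)*(v + 5)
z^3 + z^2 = z^2*(z + 1)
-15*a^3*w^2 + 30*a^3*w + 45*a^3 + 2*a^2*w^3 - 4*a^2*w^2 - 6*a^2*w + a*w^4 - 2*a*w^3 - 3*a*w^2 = (-3*a + w)*(5*a + w)*(w - 3)*(a*w + a)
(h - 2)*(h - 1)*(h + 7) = h^3 + 4*h^2 - 19*h + 14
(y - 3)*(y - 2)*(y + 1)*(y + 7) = y^4 + 3*y^3 - 27*y^2 + 13*y + 42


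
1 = 1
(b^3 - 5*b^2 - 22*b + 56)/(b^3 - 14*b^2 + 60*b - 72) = (b^2 - 3*b - 28)/(b^2 - 12*b + 36)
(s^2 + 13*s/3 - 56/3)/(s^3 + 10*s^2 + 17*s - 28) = (s - 8/3)/(s^2 + 3*s - 4)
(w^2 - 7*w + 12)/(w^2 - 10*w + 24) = (w - 3)/(w - 6)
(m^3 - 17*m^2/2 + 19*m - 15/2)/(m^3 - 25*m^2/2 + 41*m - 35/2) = (m - 3)/(m - 7)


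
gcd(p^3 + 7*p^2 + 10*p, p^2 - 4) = p + 2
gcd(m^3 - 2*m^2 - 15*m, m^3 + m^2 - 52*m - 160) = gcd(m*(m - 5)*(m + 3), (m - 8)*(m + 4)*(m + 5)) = 1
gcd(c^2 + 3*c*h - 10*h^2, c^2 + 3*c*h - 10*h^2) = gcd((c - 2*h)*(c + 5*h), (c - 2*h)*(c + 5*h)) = c^2 + 3*c*h - 10*h^2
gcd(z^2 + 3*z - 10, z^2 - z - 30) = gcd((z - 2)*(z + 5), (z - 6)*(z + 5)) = z + 5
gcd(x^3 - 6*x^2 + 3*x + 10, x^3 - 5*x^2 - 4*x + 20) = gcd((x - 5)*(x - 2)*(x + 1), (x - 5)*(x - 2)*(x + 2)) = x^2 - 7*x + 10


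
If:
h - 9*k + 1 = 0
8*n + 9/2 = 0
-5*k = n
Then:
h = 1/80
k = 9/80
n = -9/16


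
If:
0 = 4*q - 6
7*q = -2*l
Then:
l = -21/4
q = 3/2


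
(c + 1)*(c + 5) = c^2 + 6*c + 5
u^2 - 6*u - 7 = (u - 7)*(u + 1)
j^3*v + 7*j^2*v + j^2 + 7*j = j*(j + 7)*(j*v + 1)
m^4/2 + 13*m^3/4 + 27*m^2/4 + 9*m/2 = m*(m/2 + 1)*(m + 3/2)*(m + 3)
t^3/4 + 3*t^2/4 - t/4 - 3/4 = (t/4 + 1/4)*(t - 1)*(t + 3)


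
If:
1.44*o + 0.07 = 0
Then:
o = -0.05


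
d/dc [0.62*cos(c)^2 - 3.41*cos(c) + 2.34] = (3.41 - 1.24*cos(c))*sin(c)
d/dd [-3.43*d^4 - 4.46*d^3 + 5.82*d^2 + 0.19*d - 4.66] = -13.72*d^3 - 13.38*d^2 + 11.64*d + 0.19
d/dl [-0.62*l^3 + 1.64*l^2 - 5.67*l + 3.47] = -1.86*l^2 + 3.28*l - 5.67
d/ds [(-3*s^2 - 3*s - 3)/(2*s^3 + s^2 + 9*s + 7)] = 6*(s^4 + 2*s^3 - s^2 - 6*s + 1)/(4*s^6 + 4*s^5 + 37*s^4 + 46*s^3 + 95*s^2 + 126*s + 49)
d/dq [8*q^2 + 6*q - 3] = 16*q + 6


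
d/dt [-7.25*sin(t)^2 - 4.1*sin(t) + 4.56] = -(14.5*sin(t) + 4.1)*cos(t)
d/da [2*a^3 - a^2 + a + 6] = 6*a^2 - 2*a + 1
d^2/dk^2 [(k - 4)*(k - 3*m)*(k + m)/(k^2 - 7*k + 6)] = 6*(-k^3*m^2 - 2*k^3*m + 5*k^3 + 12*k^2*m^2 + 12*k^2*m - 18*k^2 - 66*k*m^2 - 48*k*m + 36*k + 130*m^2 + 88*m - 48)/(k^6 - 21*k^5 + 165*k^4 - 595*k^3 + 990*k^2 - 756*k + 216)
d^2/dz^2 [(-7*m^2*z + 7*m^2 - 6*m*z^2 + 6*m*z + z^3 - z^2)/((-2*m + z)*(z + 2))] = 6*(28*m^4 - 42*m^3*z - 76*m^3 - 5*m^2*z^3 - 9*m^2*z^2 + 54*m^2*z + 20*m^2 + 4*m*z^3 - 12*m*z^2 + 2*z^3)/(-8*m^3*z^3 - 48*m^3*z^2 - 96*m^3*z - 64*m^3 + 12*m^2*z^4 + 72*m^2*z^3 + 144*m^2*z^2 + 96*m^2*z - 6*m*z^5 - 36*m*z^4 - 72*m*z^3 - 48*m*z^2 + z^6 + 6*z^5 + 12*z^4 + 8*z^3)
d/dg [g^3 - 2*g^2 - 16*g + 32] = 3*g^2 - 4*g - 16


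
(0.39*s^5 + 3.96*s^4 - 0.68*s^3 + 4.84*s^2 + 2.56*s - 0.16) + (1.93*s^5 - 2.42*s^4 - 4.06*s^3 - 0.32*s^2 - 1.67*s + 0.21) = 2.32*s^5 + 1.54*s^4 - 4.74*s^3 + 4.52*s^2 + 0.89*s + 0.05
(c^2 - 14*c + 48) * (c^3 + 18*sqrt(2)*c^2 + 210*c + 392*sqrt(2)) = c^5 - 14*c^4 + 18*sqrt(2)*c^4 - 252*sqrt(2)*c^3 + 258*c^3 - 2940*c^2 + 1256*sqrt(2)*c^2 - 5488*sqrt(2)*c + 10080*c + 18816*sqrt(2)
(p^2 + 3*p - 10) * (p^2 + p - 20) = p^4 + 4*p^3 - 27*p^2 - 70*p + 200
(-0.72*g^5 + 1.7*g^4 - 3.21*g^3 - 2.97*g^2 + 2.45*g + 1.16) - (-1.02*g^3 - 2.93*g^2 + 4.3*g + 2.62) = -0.72*g^5 + 1.7*g^4 - 2.19*g^3 - 0.04*g^2 - 1.85*g - 1.46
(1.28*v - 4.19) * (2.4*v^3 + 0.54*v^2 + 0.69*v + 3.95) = 3.072*v^4 - 9.3648*v^3 - 1.3794*v^2 + 2.1649*v - 16.5505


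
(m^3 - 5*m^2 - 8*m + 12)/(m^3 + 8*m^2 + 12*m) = (m^2 - 7*m + 6)/(m*(m + 6))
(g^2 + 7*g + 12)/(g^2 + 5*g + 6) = (g + 4)/(g + 2)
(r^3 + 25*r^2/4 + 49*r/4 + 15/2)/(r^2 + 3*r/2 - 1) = (4*r^2 + 17*r + 15)/(2*(2*r - 1))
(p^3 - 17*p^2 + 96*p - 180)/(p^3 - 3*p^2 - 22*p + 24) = (p^2 - 11*p + 30)/(p^2 + 3*p - 4)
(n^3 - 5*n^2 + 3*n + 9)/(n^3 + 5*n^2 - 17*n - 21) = (n - 3)/(n + 7)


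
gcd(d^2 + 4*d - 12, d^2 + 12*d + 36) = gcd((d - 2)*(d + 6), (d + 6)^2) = d + 6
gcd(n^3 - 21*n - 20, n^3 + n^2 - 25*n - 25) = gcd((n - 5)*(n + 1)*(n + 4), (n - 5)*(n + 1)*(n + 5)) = n^2 - 4*n - 5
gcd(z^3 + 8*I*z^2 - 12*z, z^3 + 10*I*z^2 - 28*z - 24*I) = z^2 + 8*I*z - 12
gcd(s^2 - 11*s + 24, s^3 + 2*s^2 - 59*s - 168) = s - 8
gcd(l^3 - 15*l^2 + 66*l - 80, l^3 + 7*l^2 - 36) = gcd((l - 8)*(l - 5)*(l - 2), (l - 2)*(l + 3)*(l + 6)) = l - 2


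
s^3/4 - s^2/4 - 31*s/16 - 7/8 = (s/4 + 1/2)*(s - 7/2)*(s + 1/2)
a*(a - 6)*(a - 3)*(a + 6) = a^4 - 3*a^3 - 36*a^2 + 108*a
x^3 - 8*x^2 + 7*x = x*(x - 7)*(x - 1)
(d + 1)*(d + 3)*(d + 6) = d^3 + 10*d^2 + 27*d + 18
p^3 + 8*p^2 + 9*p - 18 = (p - 1)*(p + 3)*(p + 6)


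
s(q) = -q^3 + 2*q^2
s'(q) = -3*q^2 + 4*q = q*(4 - 3*q)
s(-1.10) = 3.75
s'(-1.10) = -8.03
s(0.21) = 0.08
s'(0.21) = 0.71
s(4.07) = -34.29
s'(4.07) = -33.41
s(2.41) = -2.38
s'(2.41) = -7.78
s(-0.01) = 0.00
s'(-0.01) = -0.04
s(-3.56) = 70.47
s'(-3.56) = -52.26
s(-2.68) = 33.61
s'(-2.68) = -32.27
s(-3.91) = 90.35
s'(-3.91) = -61.50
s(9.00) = -567.00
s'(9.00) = -207.00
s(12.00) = -1440.00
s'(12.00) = -384.00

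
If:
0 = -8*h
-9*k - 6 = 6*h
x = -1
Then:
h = 0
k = -2/3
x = -1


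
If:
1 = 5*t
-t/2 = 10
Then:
No Solution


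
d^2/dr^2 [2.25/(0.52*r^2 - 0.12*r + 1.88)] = (-1.2168*r^2 + 0.2808*r + 2.25*(1.04*r - 0.12)*(2.08*r - 0.24) - 4.3992)/(0.52*r^2 - 0.12*r + 1.88)^3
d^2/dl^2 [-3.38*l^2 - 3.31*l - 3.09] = -6.76000000000000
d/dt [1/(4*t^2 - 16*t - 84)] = (2 - t)/(2*(-t^2 + 4*t + 21)^2)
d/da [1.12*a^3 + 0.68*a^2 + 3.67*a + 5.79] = 3.36*a^2 + 1.36*a + 3.67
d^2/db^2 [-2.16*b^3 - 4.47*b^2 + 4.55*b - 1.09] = -12.96*b - 8.94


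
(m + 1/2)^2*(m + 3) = m^3 + 4*m^2 + 13*m/4 + 3/4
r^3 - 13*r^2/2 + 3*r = r*(r - 6)*(r - 1/2)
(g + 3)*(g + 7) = g^2 + 10*g + 21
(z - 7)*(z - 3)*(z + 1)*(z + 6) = z^4 - 3*z^3 - 43*z^2 + 87*z + 126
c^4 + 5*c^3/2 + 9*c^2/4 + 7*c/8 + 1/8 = (c + 1/2)^3*(c + 1)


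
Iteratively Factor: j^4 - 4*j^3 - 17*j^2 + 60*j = (j - 3)*(j^3 - j^2 - 20*j) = j*(j - 3)*(j^2 - j - 20) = j*(j - 5)*(j - 3)*(j + 4)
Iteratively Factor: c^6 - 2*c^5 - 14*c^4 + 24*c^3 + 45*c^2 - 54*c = (c + 3)*(c^5 - 5*c^4 + c^3 + 21*c^2 - 18*c) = (c - 3)*(c + 3)*(c^4 - 2*c^3 - 5*c^2 + 6*c) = (c - 3)^2*(c + 3)*(c^3 + c^2 - 2*c) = (c - 3)^2*(c + 2)*(c + 3)*(c^2 - c) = (c - 3)^2*(c - 1)*(c + 2)*(c + 3)*(c)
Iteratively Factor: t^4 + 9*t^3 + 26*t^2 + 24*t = (t + 3)*(t^3 + 6*t^2 + 8*t) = (t + 3)*(t + 4)*(t^2 + 2*t) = t*(t + 3)*(t + 4)*(t + 2)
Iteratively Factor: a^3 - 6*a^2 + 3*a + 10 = (a - 2)*(a^2 - 4*a - 5) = (a - 5)*(a - 2)*(a + 1)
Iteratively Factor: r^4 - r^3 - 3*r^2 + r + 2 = (r + 1)*(r^3 - 2*r^2 - r + 2) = (r - 2)*(r + 1)*(r^2 - 1) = (r - 2)*(r - 1)*(r + 1)*(r + 1)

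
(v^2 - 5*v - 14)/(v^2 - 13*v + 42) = (v + 2)/(v - 6)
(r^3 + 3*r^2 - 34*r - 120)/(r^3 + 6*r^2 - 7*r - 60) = (r - 6)/(r - 3)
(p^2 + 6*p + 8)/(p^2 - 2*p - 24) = (p + 2)/(p - 6)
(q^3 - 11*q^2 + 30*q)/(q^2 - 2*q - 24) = q*(q - 5)/(q + 4)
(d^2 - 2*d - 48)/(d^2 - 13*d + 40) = (d + 6)/(d - 5)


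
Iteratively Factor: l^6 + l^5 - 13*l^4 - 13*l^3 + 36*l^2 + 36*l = (l + 3)*(l^5 - 2*l^4 - 7*l^3 + 8*l^2 + 12*l) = (l - 2)*(l + 3)*(l^4 - 7*l^2 - 6*l) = (l - 2)*(l + 2)*(l + 3)*(l^3 - 2*l^2 - 3*l) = l*(l - 2)*(l + 2)*(l + 3)*(l^2 - 2*l - 3) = l*(l - 3)*(l - 2)*(l + 2)*(l + 3)*(l + 1)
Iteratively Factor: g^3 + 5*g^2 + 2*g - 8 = (g + 4)*(g^2 + g - 2) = (g + 2)*(g + 4)*(g - 1)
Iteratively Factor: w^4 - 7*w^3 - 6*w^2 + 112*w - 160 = (w - 2)*(w^3 - 5*w^2 - 16*w + 80) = (w - 2)*(w + 4)*(w^2 - 9*w + 20) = (w - 4)*(w - 2)*(w + 4)*(w - 5)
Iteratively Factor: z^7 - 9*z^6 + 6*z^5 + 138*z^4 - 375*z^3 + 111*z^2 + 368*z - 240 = (z - 4)*(z^6 - 5*z^5 - 14*z^4 + 82*z^3 - 47*z^2 - 77*z + 60) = (z - 4)*(z - 3)*(z^5 - 2*z^4 - 20*z^3 + 22*z^2 + 19*z - 20) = (z - 4)*(z - 3)*(z + 1)*(z^4 - 3*z^3 - 17*z^2 + 39*z - 20) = (z - 4)*(z - 3)*(z + 1)*(z + 4)*(z^3 - 7*z^2 + 11*z - 5) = (z - 4)*(z - 3)*(z - 1)*(z + 1)*(z + 4)*(z^2 - 6*z + 5) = (z - 5)*(z - 4)*(z - 3)*(z - 1)*(z + 1)*(z + 4)*(z - 1)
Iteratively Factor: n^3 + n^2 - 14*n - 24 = (n - 4)*(n^2 + 5*n + 6) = (n - 4)*(n + 2)*(n + 3)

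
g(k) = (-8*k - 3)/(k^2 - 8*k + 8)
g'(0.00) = -1.38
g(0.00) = -0.38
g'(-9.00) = 0.02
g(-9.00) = 0.43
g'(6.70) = 617.58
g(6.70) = 79.72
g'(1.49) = -21.21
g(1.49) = 8.78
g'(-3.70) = -0.00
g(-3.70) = 0.52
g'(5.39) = 4.80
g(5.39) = 7.60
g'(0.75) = -12.03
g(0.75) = -3.51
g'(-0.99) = -0.30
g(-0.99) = 0.29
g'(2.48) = -0.74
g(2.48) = 4.01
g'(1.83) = -4.64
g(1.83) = 5.36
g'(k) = (8 - 2*k)*(-8*k - 3)/(k^2 - 8*k + 8)^2 - 8/(k^2 - 8*k + 8) = 2*(4*k^2 + 3*k - 44)/(k^4 - 16*k^3 + 80*k^2 - 128*k + 64)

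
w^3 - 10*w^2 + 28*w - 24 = (w - 6)*(w - 2)^2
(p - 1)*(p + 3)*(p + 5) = p^3 + 7*p^2 + 7*p - 15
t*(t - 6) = t^2 - 6*t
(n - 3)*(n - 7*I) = n^2 - 3*n - 7*I*n + 21*I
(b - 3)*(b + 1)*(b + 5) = b^3 + 3*b^2 - 13*b - 15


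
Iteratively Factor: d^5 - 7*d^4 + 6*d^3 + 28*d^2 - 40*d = (d)*(d^4 - 7*d^3 + 6*d^2 + 28*d - 40) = d*(d - 2)*(d^3 - 5*d^2 - 4*d + 20) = d*(d - 5)*(d - 2)*(d^2 - 4) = d*(d - 5)*(d - 2)^2*(d + 2)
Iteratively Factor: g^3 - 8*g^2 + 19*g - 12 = (g - 3)*(g^2 - 5*g + 4) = (g - 4)*(g - 3)*(g - 1)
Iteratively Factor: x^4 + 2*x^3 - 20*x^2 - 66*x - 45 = (x - 5)*(x^3 + 7*x^2 + 15*x + 9) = (x - 5)*(x + 3)*(x^2 + 4*x + 3) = (x - 5)*(x + 3)^2*(x + 1)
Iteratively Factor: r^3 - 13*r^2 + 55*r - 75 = (r - 5)*(r^2 - 8*r + 15) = (r - 5)^2*(r - 3)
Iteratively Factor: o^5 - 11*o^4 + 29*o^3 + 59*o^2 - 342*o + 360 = (o + 3)*(o^4 - 14*o^3 + 71*o^2 - 154*o + 120) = (o - 5)*(o + 3)*(o^3 - 9*o^2 + 26*o - 24) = (o - 5)*(o - 3)*(o + 3)*(o^2 - 6*o + 8) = (o - 5)*(o - 4)*(o - 3)*(o + 3)*(o - 2)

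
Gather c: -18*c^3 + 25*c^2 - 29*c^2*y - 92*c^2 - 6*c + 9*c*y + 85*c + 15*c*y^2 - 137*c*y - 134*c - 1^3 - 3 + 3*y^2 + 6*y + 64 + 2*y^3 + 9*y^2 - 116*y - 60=-18*c^3 + c^2*(-29*y - 67) + c*(15*y^2 - 128*y - 55) + 2*y^3 + 12*y^2 - 110*y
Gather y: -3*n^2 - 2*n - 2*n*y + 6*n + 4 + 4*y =-3*n^2 + 4*n + y*(4 - 2*n) + 4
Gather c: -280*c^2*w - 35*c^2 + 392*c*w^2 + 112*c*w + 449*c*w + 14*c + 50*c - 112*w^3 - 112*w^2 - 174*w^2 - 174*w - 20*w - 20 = c^2*(-280*w - 35) + c*(392*w^2 + 561*w + 64) - 112*w^3 - 286*w^2 - 194*w - 20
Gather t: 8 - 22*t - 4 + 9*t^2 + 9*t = 9*t^2 - 13*t + 4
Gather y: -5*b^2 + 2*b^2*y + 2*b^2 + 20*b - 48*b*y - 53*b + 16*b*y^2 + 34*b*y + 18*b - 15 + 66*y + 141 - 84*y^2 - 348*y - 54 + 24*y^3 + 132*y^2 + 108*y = -3*b^2 - 15*b + 24*y^3 + y^2*(16*b + 48) + y*(2*b^2 - 14*b - 174) + 72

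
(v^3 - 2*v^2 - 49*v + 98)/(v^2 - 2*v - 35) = (v^2 + 5*v - 14)/(v + 5)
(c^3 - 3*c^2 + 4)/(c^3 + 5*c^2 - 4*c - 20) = (c^2 - c - 2)/(c^2 + 7*c + 10)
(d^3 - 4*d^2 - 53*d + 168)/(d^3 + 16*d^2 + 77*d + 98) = (d^2 - 11*d + 24)/(d^2 + 9*d + 14)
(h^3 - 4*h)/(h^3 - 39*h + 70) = h*(h + 2)/(h^2 + 2*h - 35)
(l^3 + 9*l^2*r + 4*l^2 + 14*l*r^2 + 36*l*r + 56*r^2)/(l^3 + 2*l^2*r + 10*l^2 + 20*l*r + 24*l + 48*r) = (l + 7*r)/(l + 6)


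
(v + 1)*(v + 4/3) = v^2 + 7*v/3 + 4/3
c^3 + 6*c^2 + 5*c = c*(c + 1)*(c + 5)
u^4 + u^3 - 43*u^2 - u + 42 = (u - 6)*(u - 1)*(u + 1)*(u + 7)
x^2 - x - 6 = (x - 3)*(x + 2)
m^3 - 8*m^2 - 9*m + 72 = (m - 8)*(m - 3)*(m + 3)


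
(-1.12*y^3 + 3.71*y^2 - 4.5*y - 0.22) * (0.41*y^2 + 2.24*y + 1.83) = -0.4592*y^5 - 0.9877*y^4 + 4.4158*y^3 - 3.3809*y^2 - 8.7278*y - 0.4026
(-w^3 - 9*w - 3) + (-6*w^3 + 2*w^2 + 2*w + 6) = -7*w^3 + 2*w^2 - 7*w + 3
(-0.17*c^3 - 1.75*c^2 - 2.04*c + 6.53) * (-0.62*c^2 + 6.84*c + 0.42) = 0.1054*c^5 - 0.0778000000000001*c^4 - 10.7766*c^3 - 18.7372*c^2 + 43.8084*c + 2.7426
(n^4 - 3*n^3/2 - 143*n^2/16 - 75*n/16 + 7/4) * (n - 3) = n^5 - 9*n^4/2 - 71*n^3/16 + 177*n^2/8 + 253*n/16 - 21/4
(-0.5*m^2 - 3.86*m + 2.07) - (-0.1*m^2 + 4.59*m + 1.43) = -0.4*m^2 - 8.45*m + 0.64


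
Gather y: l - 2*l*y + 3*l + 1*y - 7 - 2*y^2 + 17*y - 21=4*l - 2*y^2 + y*(18 - 2*l) - 28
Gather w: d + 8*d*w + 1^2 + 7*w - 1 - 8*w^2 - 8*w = d - 8*w^2 + w*(8*d - 1)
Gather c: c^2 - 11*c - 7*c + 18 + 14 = c^2 - 18*c + 32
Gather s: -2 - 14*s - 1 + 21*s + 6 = 7*s + 3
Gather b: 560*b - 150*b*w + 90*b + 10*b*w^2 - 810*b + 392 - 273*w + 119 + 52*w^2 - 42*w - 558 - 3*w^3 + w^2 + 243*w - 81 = b*(10*w^2 - 150*w - 160) - 3*w^3 + 53*w^2 - 72*w - 128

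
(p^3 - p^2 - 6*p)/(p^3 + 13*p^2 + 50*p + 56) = p*(p - 3)/(p^2 + 11*p + 28)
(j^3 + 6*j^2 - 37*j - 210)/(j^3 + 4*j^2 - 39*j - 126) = (j + 5)/(j + 3)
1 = 1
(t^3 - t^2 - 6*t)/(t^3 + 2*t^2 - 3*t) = (t^2 - t - 6)/(t^2 + 2*t - 3)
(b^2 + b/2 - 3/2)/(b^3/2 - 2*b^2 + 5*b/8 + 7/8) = 4*(2*b + 3)/(4*b^2 - 12*b - 7)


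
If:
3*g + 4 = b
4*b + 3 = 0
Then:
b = -3/4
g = -19/12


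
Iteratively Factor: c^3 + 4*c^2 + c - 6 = (c + 2)*(c^2 + 2*c - 3) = (c - 1)*(c + 2)*(c + 3)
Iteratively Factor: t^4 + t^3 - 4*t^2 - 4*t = (t)*(t^3 + t^2 - 4*t - 4) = t*(t - 2)*(t^2 + 3*t + 2) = t*(t - 2)*(t + 1)*(t + 2)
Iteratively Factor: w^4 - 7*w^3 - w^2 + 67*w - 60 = (w - 5)*(w^3 - 2*w^2 - 11*w + 12) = (w - 5)*(w - 1)*(w^2 - w - 12) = (w - 5)*(w - 1)*(w + 3)*(w - 4)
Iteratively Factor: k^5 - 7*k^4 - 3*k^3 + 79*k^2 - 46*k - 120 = (k + 1)*(k^4 - 8*k^3 + 5*k^2 + 74*k - 120) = (k - 2)*(k + 1)*(k^3 - 6*k^2 - 7*k + 60) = (k - 4)*(k - 2)*(k + 1)*(k^2 - 2*k - 15) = (k - 4)*(k - 2)*(k + 1)*(k + 3)*(k - 5)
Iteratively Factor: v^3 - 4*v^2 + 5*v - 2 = (v - 1)*(v^2 - 3*v + 2) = (v - 1)^2*(v - 2)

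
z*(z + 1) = z^2 + z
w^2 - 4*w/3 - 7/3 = (w - 7/3)*(w + 1)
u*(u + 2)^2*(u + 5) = u^4 + 9*u^3 + 24*u^2 + 20*u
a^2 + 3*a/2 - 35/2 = (a - 7/2)*(a + 5)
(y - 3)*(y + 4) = y^2 + y - 12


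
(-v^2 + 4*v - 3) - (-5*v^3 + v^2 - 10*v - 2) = 5*v^3 - 2*v^2 + 14*v - 1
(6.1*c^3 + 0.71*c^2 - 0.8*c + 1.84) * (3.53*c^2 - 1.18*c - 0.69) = 21.533*c^5 - 4.6917*c^4 - 7.8708*c^3 + 6.9493*c^2 - 1.6192*c - 1.2696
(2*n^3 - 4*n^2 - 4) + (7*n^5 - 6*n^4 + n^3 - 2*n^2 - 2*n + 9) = 7*n^5 - 6*n^4 + 3*n^3 - 6*n^2 - 2*n + 5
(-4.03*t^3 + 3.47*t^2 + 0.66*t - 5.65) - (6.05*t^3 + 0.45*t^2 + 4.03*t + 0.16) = -10.08*t^3 + 3.02*t^2 - 3.37*t - 5.81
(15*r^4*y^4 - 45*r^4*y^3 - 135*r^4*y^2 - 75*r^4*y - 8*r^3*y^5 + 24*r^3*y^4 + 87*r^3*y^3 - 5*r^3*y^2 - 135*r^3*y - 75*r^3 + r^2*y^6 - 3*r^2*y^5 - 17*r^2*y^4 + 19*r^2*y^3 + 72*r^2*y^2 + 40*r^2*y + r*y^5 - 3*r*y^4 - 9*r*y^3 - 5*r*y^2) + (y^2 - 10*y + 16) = 15*r^4*y^4 - 45*r^4*y^3 - 135*r^4*y^2 - 75*r^4*y - 8*r^3*y^5 + 24*r^3*y^4 + 87*r^3*y^3 - 5*r^3*y^2 - 135*r^3*y - 75*r^3 + r^2*y^6 - 3*r^2*y^5 - 17*r^2*y^4 + 19*r^2*y^3 + 72*r^2*y^2 + 40*r^2*y + r*y^5 - 3*r*y^4 - 9*r*y^3 - 5*r*y^2 + y^2 - 10*y + 16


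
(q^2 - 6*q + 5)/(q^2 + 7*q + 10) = (q^2 - 6*q + 5)/(q^2 + 7*q + 10)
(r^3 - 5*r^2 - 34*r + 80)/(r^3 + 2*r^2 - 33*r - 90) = (r^2 - 10*r + 16)/(r^2 - 3*r - 18)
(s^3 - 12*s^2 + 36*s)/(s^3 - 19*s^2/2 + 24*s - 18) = 2*s*(s - 6)/(2*s^2 - 7*s + 6)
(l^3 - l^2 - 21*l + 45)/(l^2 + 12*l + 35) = (l^2 - 6*l + 9)/(l + 7)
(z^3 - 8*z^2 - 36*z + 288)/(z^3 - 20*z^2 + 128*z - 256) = (z^2 - 36)/(z^2 - 12*z + 32)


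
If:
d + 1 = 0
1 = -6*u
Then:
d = -1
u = -1/6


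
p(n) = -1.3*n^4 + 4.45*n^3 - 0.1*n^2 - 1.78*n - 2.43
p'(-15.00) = 20554.97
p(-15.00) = -80829.48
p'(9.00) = -2713.03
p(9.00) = -5311.80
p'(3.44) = -56.17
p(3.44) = -10.63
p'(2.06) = 9.00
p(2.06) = 8.97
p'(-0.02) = -1.77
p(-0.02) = -2.39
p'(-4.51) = 747.68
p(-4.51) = -942.49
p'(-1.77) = 69.23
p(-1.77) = -37.03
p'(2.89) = -16.37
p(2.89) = 8.32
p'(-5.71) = 1402.71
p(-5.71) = -2205.92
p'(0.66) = 2.41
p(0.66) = -2.62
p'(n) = -5.2*n^3 + 13.35*n^2 - 0.2*n - 1.78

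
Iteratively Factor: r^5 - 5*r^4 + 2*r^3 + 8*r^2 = (r + 1)*(r^4 - 6*r^3 + 8*r^2) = (r - 2)*(r + 1)*(r^3 - 4*r^2) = (r - 4)*(r - 2)*(r + 1)*(r^2) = r*(r - 4)*(r - 2)*(r + 1)*(r)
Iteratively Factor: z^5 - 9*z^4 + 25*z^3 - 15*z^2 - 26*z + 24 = (z - 1)*(z^4 - 8*z^3 + 17*z^2 + 2*z - 24) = (z - 4)*(z - 1)*(z^3 - 4*z^2 + z + 6) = (z - 4)*(z - 1)*(z + 1)*(z^2 - 5*z + 6) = (z - 4)*(z - 3)*(z - 1)*(z + 1)*(z - 2)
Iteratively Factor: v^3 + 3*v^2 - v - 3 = (v + 3)*(v^2 - 1) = (v - 1)*(v + 3)*(v + 1)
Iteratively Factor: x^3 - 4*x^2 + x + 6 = (x + 1)*(x^2 - 5*x + 6) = (x - 2)*(x + 1)*(x - 3)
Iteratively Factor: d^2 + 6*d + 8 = (d + 4)*(d + 2)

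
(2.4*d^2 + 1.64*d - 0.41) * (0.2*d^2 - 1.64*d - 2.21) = 0.48*d^4 - 3.608*d^3 - 8.0756*d^2 - 2.952*d + 0.9061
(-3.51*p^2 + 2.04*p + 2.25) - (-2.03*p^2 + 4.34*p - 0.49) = -1.48*p^2 - 2.3*p + 2.74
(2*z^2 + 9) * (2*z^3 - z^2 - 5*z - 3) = 4*z^5 - 2*z^4 + 8*z^3 - 15*z^2 - 45*z - 27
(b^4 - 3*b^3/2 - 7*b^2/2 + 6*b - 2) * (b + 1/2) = b^5 - b^4 - 17*b^3/4 + 17*b^2/4 + b - 1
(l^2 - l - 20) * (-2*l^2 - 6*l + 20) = -2*l^4 - 4*l^3 + 66*l^2 + 100*l - 400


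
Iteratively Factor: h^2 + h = (h)*(h + 1)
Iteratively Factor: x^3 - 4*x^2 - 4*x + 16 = (x - 4)*(x^2 - 4) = (x - 4)*(x + 2)*(x - 2)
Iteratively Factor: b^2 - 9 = (b + 3)*(b - 3)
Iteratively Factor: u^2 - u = (u - 1)*(u)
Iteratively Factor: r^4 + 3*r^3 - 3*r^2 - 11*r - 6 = (r + 1)*(r^3 + 2*r^2 - 5*r - 6) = (r + 1)*(r + 3)*(r^2 - r - 2) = (r - 2)*(r + 1)*(r + 3)*(r + 1)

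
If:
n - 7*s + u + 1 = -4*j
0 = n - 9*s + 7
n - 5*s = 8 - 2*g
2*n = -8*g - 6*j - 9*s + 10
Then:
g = 75/4 - 3*u/8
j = 69/16 - 11*u/32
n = 27*u/16 - 461/8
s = 3*u/16 - 45/8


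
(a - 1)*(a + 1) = a^2 - 1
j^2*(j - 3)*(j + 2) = j^4 - j^3 - 6*j^2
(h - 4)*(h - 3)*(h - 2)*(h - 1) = h^4 - 10*h^3 + 35*h^2 - 50*h + 24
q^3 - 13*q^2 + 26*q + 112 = (q - 8)*(q - 7)*(q + 2)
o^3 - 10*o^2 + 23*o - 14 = (o - 7)*(o - 2)*(o - 1)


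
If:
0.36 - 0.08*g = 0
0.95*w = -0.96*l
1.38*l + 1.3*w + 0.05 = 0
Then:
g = 4.50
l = -0.75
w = 0.76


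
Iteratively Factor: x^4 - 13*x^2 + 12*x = (x - 3)*(x^3 + 3*x^2 - 4*x) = (x - 3)*(x - 1)*(x^2 + 4*x) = (x - 3)*(x - 1)*(x + 4)*(x)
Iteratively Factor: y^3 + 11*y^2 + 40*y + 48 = (y + 3)*(y^2 + 8*y + 16) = (y + 3)*(y + 4)*(y + 4)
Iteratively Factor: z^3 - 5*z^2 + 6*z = (z)*(z^2 - 5*z + 6) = z*(z - 2)*(z - 3)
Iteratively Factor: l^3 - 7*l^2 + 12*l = (l - 4)*(l^2 - 3*l) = (l - 4)*(l - 3)*(l)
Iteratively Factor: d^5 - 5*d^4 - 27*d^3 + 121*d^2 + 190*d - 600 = (d + 3)*(d^4 - 8*d^3 - 3*d^2 + 130*d - 200) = (d + 3)*(d + 4)*(d^3 - 12*d^2 + 45*d - 50) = (d - 5)*(d + 3)*(d + 4)*(d^2 - 7*d + 10) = (d - 5)*(d - 2)*(d + 3)*(d + 4)*(d - 5)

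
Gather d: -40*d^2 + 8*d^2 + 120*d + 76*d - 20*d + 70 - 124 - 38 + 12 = -32*d^2 + 176*d - 80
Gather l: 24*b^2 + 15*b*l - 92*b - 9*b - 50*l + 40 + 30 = 24*b^2 - 101*b + l*(15*b - 50) + 70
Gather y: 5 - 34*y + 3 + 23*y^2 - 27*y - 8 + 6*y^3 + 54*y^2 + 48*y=6*y^3 + 77*y^2 - 13*y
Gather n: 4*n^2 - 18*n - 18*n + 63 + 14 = 4*n^2 - 36*n + 77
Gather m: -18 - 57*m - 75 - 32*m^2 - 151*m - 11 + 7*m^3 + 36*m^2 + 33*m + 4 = 7*m^3 + 4*m^2 - 175*m - 100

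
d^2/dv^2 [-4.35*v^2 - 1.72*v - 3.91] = -8.70000000000000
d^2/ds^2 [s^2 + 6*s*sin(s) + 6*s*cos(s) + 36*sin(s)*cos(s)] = -6*sqrt(2)*s*sin(s + pi/4) - 72*sin(2*s) + 12*sqrt(2)*cos(s + pi/4) + 2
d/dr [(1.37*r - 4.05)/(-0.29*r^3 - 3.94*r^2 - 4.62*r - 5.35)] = (0.7946*r^3 + 1.8743*r^2 - 31.914*r - 26.0405)/(0.0841*r^6 + 2.2852*r^5 + 18.2032*r^4 + 39.5086*r^3 + 63.5024*r^2 + 49.434*r + 28.6225)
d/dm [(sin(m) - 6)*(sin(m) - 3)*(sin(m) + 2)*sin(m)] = (4*sin(m)^3 - 21*sin(m)^2 + 36)*cos(m)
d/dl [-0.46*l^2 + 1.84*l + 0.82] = 1.84 - 0.92*l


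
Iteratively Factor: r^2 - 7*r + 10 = (r - 5)*(r - 2)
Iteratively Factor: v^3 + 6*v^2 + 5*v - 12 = (v - 1)*(v^2 + 7*v + 12) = (v - 1)*(v + 4)*(v + 3)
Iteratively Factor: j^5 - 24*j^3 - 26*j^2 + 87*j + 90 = (j + 1)*(j^4 - j^3 - 23*j^2 - 3*j + 90) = (j - 5)*(j + 1)*(j^3 + 4*j^2 - 3*j - 18) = (j - 5)*(j - 2)*(j + 1)*(j^2 + 6*j + 9) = (j - 5)*(j - 2)*(j + 1)*(j + 3)*(j + 3)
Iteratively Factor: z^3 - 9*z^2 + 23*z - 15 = (z - 1)*(z^2 - 8*z + 15) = (z - 3)*(z - 1)*(z - 5)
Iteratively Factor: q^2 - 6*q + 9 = (q - 3)*(q - 3)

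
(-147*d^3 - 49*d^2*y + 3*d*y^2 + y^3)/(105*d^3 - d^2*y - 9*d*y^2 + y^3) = (7*d + y)/(-5*d + y)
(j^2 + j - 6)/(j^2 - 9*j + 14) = (j + 3)/(j - 7)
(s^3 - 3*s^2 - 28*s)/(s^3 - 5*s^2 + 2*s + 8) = s*(s^2 - 3*s - 28)/(s^3 - 5*s^2 + 2*s + 8)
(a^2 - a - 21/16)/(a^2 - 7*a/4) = (a + 3/4)/a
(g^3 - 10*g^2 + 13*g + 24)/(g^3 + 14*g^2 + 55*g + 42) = (g^2 - 11*g + 24)/(g^2 + 13*g + 42)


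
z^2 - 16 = (z - 4)*(z + 4)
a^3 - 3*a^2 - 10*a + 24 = (a - 4)*(a - 2)*(a + 3)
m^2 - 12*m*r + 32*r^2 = (m - 8*r)*(m - 4*r)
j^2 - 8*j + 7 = (j - 7)*(j - 1)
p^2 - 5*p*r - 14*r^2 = (p - 7*r)*(p + 2*r)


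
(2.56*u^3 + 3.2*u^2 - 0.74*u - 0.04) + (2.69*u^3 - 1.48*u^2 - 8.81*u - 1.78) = 5.25*u^3 + 1.72*u^2 - 9.55*u - 1.82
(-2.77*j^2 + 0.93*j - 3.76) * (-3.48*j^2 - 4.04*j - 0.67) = 9.6396*j^4 + 7.9544*j^3 + 11.1835*j^2 + 14.5673*j + 2.5192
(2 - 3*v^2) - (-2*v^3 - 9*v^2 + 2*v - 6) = 2*v^3 + 6*v^2 - 2*v + 8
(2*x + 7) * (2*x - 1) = 4*x^2 + 12*x - 7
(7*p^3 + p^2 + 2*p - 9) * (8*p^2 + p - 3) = 56*p^5 + 15*p^4 - 4*p^3 - 73*p^2 - 15*p + 27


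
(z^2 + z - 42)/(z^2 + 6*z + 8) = (z^2 + z - 42)/(z^2 + 6*z + 8)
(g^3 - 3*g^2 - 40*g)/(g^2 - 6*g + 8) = g*(g^2 - 3*g - 40)/(g^2 - 6*g + 8)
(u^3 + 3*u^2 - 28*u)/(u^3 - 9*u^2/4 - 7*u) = 4*(u + 7)/(4*u + 7)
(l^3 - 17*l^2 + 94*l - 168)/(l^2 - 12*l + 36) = (l^2 - 11*l + 28)/(l - 6)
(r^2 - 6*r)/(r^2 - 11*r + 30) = r/(r - 5)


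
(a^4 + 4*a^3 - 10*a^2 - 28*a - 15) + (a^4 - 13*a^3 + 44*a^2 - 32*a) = 2*a^4 - 9*a^3 + 34*a^2 - 60*a - 15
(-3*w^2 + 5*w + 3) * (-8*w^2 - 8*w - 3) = 24*w^4 - 16*w^3 - 55*w^2 - 39*w - 9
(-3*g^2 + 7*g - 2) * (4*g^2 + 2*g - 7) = -12*g^4 + 22*g^3 + 27*g^2 - 53*g + 14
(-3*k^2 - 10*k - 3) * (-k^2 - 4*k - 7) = 3*k^4 + 22*k^3 + 64*k^2 + 82*k + 21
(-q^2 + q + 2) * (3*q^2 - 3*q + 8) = -3*q^4 + 6*q^3 - 5*q^2 + 2*q + 16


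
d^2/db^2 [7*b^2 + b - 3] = 14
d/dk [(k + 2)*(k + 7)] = 2*k + 9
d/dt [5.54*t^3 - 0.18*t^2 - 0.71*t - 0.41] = 16.62*t^2 - 0.36*t - 0.71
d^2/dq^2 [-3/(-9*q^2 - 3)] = 6*(9*q^2 - 1)/(3*q^2 + 1)^3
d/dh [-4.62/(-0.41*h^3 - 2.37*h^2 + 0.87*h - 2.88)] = (-5.6826*h^2 - 21.8988*h + 4.0194)/(0.41*h^3 + 2.37*h^2 - 0.87*h + 2.88)^2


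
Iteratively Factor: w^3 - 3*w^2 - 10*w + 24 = (w - 2)*(w^2 - w - 12) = (w - 4)*(w - 2)*(w + 3)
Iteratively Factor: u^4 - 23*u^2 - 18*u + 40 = (u - 1)*(u^3 + u^2 - 22*u - 40) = (u - 5)*(u - 1)*(u^2 + 6*u + 8) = (u - 5)*(u - 1)*(u + 4)*(u + 2)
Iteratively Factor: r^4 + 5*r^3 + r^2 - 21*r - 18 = (r + 1)*(r^3 + 4*r^2 - 3*r - 18) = (r + 1)*(r + 3)*(r^2 + r - 6) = (r + 1)*(r + 3)^2*(r - 2)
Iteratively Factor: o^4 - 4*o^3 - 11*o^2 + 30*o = (o + 3)*(o^3 - 7*o^2 + 10*o) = o*(o + 3)*(o^2 - 7*o + 10) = o*(o - 2)*(o + 3)*(o - 5)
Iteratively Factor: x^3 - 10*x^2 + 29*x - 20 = (x - 5)*(x^2 - 5*x + 4) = (x - 5)*(x - 1)*(x - 4)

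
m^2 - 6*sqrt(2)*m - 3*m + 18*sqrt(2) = (m - 3)*(m - 6*sqrt(2))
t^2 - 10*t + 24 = (t - 6)*(t - 4)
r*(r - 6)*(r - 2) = r^3 - 8*r^2 + 12*r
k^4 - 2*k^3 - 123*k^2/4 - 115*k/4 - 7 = (k - 7)*(k + 1/2)^2*(k + 4)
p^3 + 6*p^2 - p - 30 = (p - 2)*(p + 3)*(p + 5)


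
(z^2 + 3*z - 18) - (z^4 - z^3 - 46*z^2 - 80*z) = -z^4 + z^3 + 47*z^2 + 83*z - 18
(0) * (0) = 0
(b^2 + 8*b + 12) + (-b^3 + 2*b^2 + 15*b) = -b^3 + 3*b^2 + 23*b + 12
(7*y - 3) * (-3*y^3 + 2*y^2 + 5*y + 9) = -21*y^4 + 23*y^3 + 29*y^2 + 48*y - 27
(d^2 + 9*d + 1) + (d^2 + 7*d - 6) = 2*d^2 + 16*d - 5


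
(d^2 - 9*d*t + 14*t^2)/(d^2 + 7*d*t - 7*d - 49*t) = (d^2 - 9*d*t + 14*t^2)/(d^2 + 7*d*t - 7*d - 49*t)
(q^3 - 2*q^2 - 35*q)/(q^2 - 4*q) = (q^2 - 2*q - 35)/(q - 4)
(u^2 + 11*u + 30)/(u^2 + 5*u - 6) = (u + 5)/(u - 1)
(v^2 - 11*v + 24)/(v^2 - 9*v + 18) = (v - 8)/(v - 6)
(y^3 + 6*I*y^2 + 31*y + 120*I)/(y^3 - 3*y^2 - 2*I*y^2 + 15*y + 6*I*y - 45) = (y + 8*I)/(y - 3)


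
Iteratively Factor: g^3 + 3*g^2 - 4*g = (g + 4)*(g^2 - g) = (g - 1)*(g + 4)*(g)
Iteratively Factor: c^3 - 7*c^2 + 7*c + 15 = (c + 1)*(c^2 - 8*c + 15) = (c - 5)*(c + 1)*(c - 3)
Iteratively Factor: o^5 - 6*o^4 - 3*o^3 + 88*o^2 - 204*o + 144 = (o - 3)*(o^4 - 3*o^3 - 12*o^2 + 52*o - 48) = (o - 3)*(o + 4)*(o^3 - 7*o^2 + 16*o - 12) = (o - 3)*(o - 2)*(o + 4)*(o^2 - 5*o + 6) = (o - 3)*(o - 2)^2*(o + 4)*(o - 3)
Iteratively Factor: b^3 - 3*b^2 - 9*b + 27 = (b - 3)*(b^2 - 9) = (b - 3)*(b + 3)*(b - 3)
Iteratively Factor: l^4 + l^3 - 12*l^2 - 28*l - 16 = (l - 4)*(l^3 + 5*l^2 + 8*l + 4) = (l - 4)*(l + 2)*(l^2 + 3*l + 2) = (l - 4)*(l + 2)^2*(l + 1)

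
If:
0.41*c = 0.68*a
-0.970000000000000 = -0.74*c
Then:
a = 0.79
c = 1.31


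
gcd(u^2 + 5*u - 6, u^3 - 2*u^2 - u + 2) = u - 1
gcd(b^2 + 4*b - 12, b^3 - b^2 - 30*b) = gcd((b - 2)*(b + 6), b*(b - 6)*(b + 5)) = 1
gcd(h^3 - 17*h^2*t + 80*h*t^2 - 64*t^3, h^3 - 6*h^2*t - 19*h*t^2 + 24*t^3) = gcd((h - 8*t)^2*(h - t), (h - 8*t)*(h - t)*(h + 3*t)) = h^2 - 9*h*t + 8*t^2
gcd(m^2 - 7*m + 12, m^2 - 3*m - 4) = m - 4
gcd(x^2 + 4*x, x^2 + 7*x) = x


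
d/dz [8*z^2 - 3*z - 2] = 16*z - 3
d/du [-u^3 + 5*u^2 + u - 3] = -3*u^2 + 10*u + 1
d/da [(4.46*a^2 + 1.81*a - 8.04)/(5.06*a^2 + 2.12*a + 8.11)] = (0.296600000000002*a^2 + 153.706*a + 31.7239)/(25.6036*a^4 + 21.4544*a^3 + 86.5676*a^2 + 34.3864*a + 65.7721)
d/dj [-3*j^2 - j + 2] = -6*j - 1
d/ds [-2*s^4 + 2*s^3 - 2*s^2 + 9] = 2*s*(-4*s^2 + 3*s - 2)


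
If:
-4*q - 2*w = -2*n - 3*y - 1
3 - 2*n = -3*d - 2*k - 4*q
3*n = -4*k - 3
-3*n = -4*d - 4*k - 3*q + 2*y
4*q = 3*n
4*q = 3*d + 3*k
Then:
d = -12/19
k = -3/19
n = -15/19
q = -45/76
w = -313/304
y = -195/152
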